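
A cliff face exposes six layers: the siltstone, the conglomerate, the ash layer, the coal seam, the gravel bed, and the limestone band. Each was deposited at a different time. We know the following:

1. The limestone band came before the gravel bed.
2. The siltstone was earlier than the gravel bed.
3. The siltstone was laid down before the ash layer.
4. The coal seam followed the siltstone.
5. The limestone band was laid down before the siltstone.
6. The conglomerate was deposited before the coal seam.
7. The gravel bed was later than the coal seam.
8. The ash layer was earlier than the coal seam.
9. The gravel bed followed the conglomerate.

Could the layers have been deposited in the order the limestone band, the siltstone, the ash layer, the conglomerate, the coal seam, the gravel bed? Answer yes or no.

yes

Check each stated constraint against the proposed order — e.g. the siltstone is ahead of the gravel bed; the limestone band is ahead of the gravel bed. Every pair is in the required order; nothing is violated.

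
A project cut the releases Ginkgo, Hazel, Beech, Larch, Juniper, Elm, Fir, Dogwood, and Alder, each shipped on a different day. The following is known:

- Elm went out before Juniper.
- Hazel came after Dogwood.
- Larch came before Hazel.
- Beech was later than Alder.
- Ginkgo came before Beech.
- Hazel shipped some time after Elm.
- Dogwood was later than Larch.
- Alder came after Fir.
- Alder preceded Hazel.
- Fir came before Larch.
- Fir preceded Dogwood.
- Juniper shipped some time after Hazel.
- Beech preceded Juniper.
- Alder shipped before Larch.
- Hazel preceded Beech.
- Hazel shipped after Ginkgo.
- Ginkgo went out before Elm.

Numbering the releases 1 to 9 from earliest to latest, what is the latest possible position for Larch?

Larch must come before Beech, Dogwood, Hazel, and Juniper — 4 releases forced after it.
Everything else can be placed before Larch in some valid order, so Larch can sit as late as position 9 − 4 = 5.

5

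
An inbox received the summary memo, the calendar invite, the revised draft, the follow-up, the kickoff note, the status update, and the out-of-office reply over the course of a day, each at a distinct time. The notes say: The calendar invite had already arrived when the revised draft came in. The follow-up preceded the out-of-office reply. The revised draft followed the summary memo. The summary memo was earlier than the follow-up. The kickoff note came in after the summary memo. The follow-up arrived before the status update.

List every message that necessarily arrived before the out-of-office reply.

Directly stated before the out-of-office reply: the follow-up.
The summary memo reaches the out-of-office reply via the summary memo → the follow-up → the out-of-office reply.

the follow-up, the summary memo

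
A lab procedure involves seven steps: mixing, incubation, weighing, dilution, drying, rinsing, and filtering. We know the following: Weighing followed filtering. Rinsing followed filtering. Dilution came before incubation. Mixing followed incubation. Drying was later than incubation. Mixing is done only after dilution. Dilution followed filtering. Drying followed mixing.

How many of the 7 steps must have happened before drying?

4

Directly stated before drying: incubation and mixing.
Dilution reaches drying via dilution → incubation → drying.
Filtering reaches drying via filtering → dilution → incubation → drying.
No chain forces weighing (or any of the others) ahead of drying.
That's dilution, filtering, incubation, and mixing — 4 in all.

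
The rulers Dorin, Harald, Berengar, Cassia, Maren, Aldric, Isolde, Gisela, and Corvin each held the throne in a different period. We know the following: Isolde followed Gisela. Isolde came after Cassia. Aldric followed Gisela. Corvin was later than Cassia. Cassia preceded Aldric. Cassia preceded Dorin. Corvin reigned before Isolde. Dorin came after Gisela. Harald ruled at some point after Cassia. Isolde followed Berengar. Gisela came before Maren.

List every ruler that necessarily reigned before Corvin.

Directly stated before Corvin: Cassia.
No chain forces Dorin (or any of the others) ahead of Corvin.

Cassia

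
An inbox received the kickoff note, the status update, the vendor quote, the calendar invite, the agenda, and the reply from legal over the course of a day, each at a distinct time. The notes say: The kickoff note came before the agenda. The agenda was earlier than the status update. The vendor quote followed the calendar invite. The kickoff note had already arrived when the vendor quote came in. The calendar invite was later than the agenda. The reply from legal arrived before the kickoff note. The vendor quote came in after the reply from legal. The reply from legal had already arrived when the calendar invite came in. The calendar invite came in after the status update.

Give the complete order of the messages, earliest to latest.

the reply from legal, the kickoff note, the agenda, the status update, the calendar invite, the vendor quote

The constraints fix every adjacent pair, so only one ordering works:
the reply from legal → the kickoff note → the agenda → the status update → the calendar invite → the vendor quote.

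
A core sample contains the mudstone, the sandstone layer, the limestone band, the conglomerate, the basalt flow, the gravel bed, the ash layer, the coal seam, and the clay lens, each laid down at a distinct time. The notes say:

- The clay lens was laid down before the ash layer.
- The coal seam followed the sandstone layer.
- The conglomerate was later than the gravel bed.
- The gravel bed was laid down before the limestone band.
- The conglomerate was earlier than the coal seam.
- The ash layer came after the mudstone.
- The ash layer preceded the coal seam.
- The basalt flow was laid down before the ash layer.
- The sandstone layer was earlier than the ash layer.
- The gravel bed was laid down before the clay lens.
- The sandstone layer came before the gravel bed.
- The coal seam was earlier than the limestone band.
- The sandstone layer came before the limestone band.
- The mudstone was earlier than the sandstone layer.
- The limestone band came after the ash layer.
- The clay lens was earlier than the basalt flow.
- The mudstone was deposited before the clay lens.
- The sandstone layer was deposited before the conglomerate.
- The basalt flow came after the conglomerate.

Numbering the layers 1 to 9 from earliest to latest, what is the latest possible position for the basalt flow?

The basalt flow must come before the ash layer, the coal seam, and the limestone band — 3 layers forced after it.
Everything else can be placed before the basalt flow in some valid order, so the basalt flow can sit as late as position 9 − 3 = 6.

6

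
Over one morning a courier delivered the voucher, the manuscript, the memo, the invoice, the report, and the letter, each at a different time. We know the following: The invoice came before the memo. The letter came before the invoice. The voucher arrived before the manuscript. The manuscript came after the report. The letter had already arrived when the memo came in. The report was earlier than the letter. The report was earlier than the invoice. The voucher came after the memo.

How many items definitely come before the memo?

3

Directly stated before the memo: the invoice and the letter.
The report reaches the memo via the report → the invoice → the memo.
That's the invoice, the letter, and the report — 3 in all.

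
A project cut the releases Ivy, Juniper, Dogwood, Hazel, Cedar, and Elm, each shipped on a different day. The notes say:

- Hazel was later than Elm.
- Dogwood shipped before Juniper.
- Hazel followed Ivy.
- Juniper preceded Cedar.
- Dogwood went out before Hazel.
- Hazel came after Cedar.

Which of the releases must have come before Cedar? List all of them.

Dogwood, Juniper

Directly stated before Cedar: Juniper.
Dogwood reaches Cedar via Dogwood → Juniper → Cedar.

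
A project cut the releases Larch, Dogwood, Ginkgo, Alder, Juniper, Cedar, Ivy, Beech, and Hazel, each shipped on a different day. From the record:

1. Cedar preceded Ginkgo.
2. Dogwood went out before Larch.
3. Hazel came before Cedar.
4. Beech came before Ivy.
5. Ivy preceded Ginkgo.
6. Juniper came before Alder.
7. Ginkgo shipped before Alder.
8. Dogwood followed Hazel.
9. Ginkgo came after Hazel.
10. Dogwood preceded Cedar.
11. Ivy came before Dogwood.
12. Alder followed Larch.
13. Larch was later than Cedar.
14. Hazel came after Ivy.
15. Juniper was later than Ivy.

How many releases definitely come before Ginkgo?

5

Directly stated before Ginkgo: Cedar, Hazel, and Ivy.
Beech reaches Ginkgo via Beech → Ivy → Ginkgo.
Dogwood reaches Ginkgo via Dogwood → Cedar → Ginkgo.
That's Beech, Cedar, Dogwood, Hazel, and Ivy — 5 in all.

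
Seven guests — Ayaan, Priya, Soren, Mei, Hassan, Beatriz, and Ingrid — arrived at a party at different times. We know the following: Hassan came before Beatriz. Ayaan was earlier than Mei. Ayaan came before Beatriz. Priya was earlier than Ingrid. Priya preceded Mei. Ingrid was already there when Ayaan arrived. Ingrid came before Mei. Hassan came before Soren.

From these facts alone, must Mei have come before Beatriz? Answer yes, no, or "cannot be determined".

No chain of stated constraints runs from Mei to Beatriz, and none runs from Beatriz to Mei either.
So the relative order of Mei and Beatriz is not fixed by the given facts.

cannot be determined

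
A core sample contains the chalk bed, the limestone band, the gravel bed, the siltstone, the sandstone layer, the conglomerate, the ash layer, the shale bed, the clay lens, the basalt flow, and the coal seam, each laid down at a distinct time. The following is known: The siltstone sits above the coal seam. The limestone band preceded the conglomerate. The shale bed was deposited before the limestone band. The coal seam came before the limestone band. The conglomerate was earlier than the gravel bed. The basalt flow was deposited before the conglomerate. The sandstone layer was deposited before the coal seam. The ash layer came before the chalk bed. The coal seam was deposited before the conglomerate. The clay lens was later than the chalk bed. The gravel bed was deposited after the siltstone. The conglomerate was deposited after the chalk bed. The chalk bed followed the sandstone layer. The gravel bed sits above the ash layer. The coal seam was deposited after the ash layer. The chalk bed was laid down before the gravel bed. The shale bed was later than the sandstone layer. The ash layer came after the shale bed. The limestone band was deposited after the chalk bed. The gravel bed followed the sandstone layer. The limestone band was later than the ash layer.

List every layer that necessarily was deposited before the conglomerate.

the ash layer, the basalt flow, the chalk bed, the coal seam, the limestone band, the sandstone layer, the shale bed

Directly stated before the conglomerate: the basalt flow, the chalk bed, the coal seam, and the limestone band.
The ash layer reaches the conglomerate via the ash layer → the limestone band → the conglomerate.
The sandstone layer reaches the conglomerate via the sandstone layer → the coal seam → the conglomerate.
The shale bed reaches the conglomerate via the shale bed → the limestone band → the conglomerate.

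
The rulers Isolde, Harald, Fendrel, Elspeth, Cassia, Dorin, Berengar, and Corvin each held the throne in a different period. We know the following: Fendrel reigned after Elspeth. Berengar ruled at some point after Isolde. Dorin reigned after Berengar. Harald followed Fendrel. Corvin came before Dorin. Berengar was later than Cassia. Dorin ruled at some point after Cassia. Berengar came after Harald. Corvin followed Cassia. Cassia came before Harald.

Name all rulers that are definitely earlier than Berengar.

Cassia, Elspeth, Fendrel, Harald, Isolde

Directly stated before Berengar: Cassia, Harald, and Isolde.
Elspeth reaches Berengar via Elspeth → Fendrel → Harald → Berengar.
Fendrel reaches Berengar via Fendrel → Harald → Berengar.
No chain forces Dorin (or any of the others) ahead of Berengar.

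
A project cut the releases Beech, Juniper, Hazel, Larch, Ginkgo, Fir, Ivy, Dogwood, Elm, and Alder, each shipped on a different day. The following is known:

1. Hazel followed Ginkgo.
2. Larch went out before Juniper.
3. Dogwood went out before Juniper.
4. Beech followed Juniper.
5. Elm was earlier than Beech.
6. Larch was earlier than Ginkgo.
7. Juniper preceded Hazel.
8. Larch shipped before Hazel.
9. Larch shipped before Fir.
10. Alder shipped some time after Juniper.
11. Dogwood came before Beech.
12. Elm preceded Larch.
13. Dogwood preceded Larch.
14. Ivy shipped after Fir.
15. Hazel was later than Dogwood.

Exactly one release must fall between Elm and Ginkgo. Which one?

Tracing the constraints gives Elm → Larch → Ginkgo, so Larch sits after Elm and before Ginkgo.
No other release is forced both after Elm and before Ginkgo.

Larch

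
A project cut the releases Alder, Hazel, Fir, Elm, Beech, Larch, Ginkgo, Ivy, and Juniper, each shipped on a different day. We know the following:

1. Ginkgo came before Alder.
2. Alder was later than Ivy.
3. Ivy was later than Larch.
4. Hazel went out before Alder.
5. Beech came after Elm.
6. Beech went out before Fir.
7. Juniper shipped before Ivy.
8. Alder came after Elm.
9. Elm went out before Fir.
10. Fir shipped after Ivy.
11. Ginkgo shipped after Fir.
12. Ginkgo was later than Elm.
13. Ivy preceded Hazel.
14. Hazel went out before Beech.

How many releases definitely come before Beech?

5

Directly stated before Beech: Elm and Hazel.
Ivy reaches Beech via Ivy → Hazel → Beech.
Juniper reaches Beech via Juniper → Ivy → Hazel → Beech.
Larch reaches Beech via Larch → Ivy → Hazel → Beech.
No chain forces Fir (or any of the others) ahead of Beech.
That's Elm, Hazel, Ivy, Juniper, and Larch — 5 in all.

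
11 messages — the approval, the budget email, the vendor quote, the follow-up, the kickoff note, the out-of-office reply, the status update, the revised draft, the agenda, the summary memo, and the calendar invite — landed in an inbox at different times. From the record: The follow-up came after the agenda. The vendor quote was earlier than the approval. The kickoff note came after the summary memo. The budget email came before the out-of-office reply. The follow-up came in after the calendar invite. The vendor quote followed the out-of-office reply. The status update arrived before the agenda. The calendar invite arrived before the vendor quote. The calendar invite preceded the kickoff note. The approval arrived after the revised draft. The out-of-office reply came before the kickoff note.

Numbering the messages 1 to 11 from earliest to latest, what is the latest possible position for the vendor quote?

10

The vendor quote must come before the approval — 1 message forced after it.
Everything else can be placed before the vendor quote in some valid order, so the vendor quote can sit as late as position 11 − 1 = 10.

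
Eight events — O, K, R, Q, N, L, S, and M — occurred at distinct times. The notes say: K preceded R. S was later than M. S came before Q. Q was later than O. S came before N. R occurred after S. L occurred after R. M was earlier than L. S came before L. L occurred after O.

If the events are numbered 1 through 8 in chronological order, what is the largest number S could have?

4

S must come before L, N, Q, and R — 4 events forced after it.
Everything else can be placed before S in some valid order, so S can sit as late as position 8 − 4 = 4.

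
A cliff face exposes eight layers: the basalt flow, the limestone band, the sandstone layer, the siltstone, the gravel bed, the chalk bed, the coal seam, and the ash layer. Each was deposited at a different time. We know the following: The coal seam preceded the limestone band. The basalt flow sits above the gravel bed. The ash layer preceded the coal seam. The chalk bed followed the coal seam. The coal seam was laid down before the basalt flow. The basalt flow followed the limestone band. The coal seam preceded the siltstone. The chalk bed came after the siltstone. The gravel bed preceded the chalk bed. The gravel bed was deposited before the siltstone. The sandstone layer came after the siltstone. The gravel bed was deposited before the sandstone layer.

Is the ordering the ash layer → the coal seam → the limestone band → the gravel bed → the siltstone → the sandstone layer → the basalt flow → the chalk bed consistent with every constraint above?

yes

Check each stated constraint against the proposed order — e.g. the coal seam is ahead of the basalt flow; the coal seam is ahead of the chalk bed. Every pair is in the required order; nothing is violated.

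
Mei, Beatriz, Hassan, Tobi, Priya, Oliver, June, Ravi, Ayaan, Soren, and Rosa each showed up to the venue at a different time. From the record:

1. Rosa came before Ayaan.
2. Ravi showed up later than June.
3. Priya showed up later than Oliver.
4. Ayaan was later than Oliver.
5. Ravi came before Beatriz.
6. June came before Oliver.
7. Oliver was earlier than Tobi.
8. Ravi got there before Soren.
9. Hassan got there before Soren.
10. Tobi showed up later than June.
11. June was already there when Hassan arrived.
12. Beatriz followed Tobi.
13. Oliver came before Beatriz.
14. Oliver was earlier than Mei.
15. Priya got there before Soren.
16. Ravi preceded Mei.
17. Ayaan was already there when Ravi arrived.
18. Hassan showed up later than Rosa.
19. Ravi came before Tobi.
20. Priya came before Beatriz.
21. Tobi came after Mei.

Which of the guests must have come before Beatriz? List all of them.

Directly stated before Beatriz: Oliver, Priya, Ravi, and Tobi.
Ayaan reaches Beatriz via Ayaan → Ravi → Beatriz.
June reaches Beatriz via June → Tobi → Beatriz.
Mei reaches Beatriz via Mei → Tobi → Beatriz.
Likewise Rosa reaches Beatriz by chaining the stated constraints.
No chain forces Hassan (or any of the others) ahead of Beatriz.

Ayaan, June, Mei, Oliver, Priya, Ravi, Rosa, Tobi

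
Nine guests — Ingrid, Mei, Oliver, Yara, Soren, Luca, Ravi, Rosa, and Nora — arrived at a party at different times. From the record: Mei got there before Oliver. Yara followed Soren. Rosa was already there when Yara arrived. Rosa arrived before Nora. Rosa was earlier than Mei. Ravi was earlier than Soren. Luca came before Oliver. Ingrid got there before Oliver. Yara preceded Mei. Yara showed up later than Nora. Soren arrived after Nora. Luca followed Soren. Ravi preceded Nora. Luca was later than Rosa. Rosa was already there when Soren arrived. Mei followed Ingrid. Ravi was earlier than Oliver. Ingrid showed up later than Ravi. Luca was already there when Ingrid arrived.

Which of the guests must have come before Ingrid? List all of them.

Directly stated before Ingrid: Luca and Ravi.
Nora reaches Ingrid via Nora → Soren → Luca → Ingrid.
Rosa reaches Ingrid via Rosa → Luca → Ingrid.
Soren reaches Ingrid via Soren → Luca → Ingrid.
No chain forces Oliver (or any of the others) ahead of Ingrid.

Luca, Nora, Ravi, Rosa, Soren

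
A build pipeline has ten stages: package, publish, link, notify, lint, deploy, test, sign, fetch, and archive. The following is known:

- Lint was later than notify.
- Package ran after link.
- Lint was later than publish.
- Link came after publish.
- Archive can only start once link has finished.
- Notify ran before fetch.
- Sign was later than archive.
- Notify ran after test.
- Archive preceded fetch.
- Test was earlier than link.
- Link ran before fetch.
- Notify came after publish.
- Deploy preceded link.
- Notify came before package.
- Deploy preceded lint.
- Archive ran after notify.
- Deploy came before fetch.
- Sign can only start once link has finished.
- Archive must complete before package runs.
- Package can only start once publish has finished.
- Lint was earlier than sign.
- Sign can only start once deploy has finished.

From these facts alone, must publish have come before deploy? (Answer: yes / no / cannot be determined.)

cannot be determined

No chain of stated constraints runs from publish to deploy, and none runs from deploy to publish either.
So the relative order of publish and deploy is not fixed by the given facts.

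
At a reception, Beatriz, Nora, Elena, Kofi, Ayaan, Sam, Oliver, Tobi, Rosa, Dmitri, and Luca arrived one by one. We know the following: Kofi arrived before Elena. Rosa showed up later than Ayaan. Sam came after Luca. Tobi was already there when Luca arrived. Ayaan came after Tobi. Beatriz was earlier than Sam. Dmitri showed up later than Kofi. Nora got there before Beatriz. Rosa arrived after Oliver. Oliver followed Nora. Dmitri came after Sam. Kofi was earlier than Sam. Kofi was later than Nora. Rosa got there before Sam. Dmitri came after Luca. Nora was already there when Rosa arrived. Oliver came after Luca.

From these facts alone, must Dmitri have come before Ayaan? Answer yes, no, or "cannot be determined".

Tracing the constraints gives Ayaan → Rosa → Sam → Dmitri, so Ayaan must come before Dmitri.
That means Dmitri cannot be before Ayaan.

no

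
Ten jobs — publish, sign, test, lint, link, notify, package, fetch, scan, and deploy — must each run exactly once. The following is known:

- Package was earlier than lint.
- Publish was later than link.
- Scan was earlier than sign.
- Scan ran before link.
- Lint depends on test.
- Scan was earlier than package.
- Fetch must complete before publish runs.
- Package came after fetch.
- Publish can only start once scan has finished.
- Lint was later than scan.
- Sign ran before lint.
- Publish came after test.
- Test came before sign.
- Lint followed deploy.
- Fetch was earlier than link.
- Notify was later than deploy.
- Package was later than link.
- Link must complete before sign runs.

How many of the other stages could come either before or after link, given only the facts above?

Forced before link: fetch and scan; forced after link: lint, package, publish, and sign.
That leaves deploy, notify, and test with no forced order relative to link — 3.

3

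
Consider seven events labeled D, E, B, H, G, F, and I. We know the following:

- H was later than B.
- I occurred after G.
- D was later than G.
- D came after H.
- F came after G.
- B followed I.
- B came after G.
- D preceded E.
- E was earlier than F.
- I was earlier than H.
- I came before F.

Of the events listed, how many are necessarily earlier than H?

3

Directly stated before H: B and I.
G reaches H via G → I → H.
No chain forces E (or any of the others) ahead of H.
That's B, G, and I — 3 in all.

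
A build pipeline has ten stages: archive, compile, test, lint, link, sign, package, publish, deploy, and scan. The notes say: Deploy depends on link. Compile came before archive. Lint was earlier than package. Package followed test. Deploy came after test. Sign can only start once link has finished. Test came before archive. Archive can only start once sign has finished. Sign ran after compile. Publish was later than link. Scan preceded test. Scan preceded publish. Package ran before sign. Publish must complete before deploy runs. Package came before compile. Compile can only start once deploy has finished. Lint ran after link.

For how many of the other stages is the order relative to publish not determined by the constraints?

3

Forced before publish: link and scan; forced after publish: archive, compile, deploy, and sign.
That leaves lint, package, and test with no forced order relative to publish — 3.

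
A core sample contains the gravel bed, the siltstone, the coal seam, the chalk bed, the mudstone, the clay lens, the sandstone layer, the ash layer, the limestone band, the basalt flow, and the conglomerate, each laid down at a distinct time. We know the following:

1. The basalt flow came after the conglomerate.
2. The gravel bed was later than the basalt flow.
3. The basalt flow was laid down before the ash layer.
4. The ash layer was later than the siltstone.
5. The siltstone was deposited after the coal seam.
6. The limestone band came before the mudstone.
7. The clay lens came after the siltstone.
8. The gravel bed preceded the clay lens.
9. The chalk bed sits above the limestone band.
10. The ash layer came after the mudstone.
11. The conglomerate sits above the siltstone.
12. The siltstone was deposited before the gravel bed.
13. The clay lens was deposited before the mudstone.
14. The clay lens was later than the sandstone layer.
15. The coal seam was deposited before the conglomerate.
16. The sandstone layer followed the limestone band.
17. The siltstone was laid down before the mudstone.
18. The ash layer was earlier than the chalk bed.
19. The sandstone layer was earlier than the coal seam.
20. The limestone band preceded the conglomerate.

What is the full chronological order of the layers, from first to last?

the limestone band, the sandstone layer, the coal seam, the siltstone, the conglomerate, the basalt flow, the gravel bed, the clay lens, the mudstone, the ash layer, the chalk bed

The constraints fix every adjacent pair, so only one ordering works:
the limestone band → the sandstone layer → the coal seam → the siltstone → the conglomerate → the basalt flow → the gravel bed → the clay lens → the mudstone → the ash layer → the chalk bed.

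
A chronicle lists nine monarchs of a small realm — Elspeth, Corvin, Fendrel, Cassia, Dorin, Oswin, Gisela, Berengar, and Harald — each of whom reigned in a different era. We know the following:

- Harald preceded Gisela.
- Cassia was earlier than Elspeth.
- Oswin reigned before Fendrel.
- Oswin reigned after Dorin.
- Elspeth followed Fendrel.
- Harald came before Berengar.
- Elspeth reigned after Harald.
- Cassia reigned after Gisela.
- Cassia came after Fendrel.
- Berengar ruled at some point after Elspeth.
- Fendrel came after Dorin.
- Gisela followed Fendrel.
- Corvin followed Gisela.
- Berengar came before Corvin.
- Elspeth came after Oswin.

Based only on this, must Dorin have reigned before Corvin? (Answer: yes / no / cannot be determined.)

yes

Chain the constraints: Dorin → Fendrel → Gisela → Corvin. Each link is directly stated, so Dorin comes before Corvin.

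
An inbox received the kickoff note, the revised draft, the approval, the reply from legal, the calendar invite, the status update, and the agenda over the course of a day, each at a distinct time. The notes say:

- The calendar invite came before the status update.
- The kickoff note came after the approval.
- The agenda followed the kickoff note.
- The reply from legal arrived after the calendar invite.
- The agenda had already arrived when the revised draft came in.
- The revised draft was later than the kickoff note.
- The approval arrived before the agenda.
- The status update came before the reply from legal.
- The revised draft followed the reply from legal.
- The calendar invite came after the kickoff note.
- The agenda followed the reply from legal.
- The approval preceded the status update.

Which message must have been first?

the approval

The approval has a chain of constraints placing it before every other message, so the approval must be first.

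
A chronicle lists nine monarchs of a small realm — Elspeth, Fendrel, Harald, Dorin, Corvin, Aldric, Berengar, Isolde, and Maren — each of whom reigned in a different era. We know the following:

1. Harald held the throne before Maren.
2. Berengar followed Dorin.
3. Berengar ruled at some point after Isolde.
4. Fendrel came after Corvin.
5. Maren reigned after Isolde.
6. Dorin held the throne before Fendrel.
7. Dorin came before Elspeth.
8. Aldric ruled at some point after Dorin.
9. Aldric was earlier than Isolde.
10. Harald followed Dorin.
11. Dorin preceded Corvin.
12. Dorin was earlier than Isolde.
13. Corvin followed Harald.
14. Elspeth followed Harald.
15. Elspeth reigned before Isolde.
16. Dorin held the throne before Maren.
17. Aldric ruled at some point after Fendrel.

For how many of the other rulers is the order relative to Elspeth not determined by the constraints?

3

Forced before Elspeth: Dorin and Harald; forced after Elspeth: Berengar, Isolde, and Maren.
That leaves Aldric, Corvin, and Fendrel with no forced order relative to Elspeth — 3.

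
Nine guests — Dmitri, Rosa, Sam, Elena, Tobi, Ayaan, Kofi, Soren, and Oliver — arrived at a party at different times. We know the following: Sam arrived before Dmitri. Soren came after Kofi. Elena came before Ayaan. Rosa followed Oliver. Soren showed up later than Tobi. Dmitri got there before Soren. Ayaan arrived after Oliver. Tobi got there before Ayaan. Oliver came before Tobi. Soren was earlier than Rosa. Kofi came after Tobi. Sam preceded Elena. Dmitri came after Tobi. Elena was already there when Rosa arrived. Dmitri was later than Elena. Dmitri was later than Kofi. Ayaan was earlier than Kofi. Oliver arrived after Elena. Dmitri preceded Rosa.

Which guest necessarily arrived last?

Every other guest has a chain of constraints placing them before Rosa, so Rosa is last.

Rosa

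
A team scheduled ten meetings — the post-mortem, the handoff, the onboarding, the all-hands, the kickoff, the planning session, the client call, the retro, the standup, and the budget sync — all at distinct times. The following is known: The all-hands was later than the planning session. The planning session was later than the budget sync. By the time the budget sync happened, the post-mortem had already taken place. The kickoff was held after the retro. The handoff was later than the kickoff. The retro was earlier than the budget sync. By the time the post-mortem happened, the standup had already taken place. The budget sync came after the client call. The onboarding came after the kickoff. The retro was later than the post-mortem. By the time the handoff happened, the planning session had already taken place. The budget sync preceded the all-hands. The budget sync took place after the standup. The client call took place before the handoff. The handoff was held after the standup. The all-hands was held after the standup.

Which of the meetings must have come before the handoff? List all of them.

the budget sync, the client call, the kickoff, the planning session, the post-mortem, the retro, the standup

Directly stated before the handoff: the client call, the kickoff, the planning session, and the standup.
The budget sync reaches the handoff via the budget sync → the planning session → the handoff.
The post-mortem reaches the handoff via the post-mortem → the retro → the kickoff → the handoff.
The retro reaches the handoff via the retro → the kickoff → the handoff.
No chain forces the all-hands (or any of the others) ahead of the handoff.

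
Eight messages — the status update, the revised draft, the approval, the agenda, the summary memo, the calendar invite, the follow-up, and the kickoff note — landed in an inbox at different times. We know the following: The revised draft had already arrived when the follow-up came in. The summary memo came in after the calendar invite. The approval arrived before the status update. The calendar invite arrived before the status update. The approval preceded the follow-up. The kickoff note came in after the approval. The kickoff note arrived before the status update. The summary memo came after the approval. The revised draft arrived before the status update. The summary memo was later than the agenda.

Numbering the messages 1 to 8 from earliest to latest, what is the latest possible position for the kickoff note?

The kickoff note must come before the status update — 1 message forced after it.
Everything else can be placed before the kickoff note in some valid order, so the kickoff note can sit as late as position 8 − 1 = 7.

7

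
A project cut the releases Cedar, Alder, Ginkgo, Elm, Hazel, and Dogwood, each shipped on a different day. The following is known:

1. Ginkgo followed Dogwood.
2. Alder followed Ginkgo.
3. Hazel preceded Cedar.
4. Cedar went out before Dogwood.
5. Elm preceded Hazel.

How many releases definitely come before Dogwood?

Directly stated before Dogwood: Cedar.
Elm reaches Dogwood via Elm → Hazel → Cedar → Dogwood.
Hazel reaches Dogwood via Hazel → Cedar → Dogwood.
No chain forces Ginkgo (or any of the others) ahead of Dogwood.
That's Cedar, Elm, and Hazel — 3 in all.

3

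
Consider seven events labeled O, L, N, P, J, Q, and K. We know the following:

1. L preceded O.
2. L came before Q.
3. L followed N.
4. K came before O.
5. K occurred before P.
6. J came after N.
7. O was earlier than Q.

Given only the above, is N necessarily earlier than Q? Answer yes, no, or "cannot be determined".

yes

Chain the constraints: N → L → Q. Each link is directly stated, so N comes before Q.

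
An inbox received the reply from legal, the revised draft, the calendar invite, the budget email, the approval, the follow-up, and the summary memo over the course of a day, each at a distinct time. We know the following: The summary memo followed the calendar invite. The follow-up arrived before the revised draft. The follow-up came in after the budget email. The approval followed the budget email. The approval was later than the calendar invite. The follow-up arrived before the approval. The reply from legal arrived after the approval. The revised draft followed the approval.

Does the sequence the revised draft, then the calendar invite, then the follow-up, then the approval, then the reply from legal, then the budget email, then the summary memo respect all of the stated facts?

no

The constraints require the budget email before the approval, but in the proposed sequence the approval appears ahead of the budget email. That one violation is enough.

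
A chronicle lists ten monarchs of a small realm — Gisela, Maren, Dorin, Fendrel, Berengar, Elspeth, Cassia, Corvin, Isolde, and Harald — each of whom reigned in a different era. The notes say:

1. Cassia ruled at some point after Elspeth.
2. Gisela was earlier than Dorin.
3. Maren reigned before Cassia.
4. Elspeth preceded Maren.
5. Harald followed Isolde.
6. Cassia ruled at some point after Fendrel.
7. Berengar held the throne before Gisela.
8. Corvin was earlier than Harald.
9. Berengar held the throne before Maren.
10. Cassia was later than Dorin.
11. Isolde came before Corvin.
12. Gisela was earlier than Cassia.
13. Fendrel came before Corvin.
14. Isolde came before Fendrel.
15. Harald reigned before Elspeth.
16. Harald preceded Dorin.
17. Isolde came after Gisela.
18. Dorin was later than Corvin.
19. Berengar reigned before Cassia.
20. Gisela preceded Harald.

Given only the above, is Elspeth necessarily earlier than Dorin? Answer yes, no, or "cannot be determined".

No chain of stated constraints runs from Elspeth to Dorin, and none runs from Dorin to Elspeth either.
So the relative order of Elspeth and Dorin is not fixed by the given facts.

cannot be determined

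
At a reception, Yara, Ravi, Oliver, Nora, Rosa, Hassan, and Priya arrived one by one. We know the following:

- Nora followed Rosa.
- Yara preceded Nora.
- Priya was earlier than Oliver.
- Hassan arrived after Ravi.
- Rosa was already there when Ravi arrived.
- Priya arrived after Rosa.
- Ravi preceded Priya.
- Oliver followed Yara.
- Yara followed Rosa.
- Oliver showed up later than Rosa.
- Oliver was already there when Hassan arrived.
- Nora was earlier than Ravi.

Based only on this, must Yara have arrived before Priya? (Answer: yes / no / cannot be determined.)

Chain the constraints: Yara → Nora → Ravi → Priya. Each link is directly stated, so Yara comes before Priya.

yes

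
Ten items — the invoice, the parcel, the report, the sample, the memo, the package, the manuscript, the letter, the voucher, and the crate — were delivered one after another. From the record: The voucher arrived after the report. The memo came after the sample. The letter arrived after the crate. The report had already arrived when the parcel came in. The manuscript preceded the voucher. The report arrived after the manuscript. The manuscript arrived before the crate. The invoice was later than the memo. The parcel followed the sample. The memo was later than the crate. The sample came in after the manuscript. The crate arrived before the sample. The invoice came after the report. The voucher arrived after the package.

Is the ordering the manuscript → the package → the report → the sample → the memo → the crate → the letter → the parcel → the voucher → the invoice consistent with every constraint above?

no

The constraints require the crate before the sample, but in the proposed sequence the sample appears ahead of the crate. That one violation is enough.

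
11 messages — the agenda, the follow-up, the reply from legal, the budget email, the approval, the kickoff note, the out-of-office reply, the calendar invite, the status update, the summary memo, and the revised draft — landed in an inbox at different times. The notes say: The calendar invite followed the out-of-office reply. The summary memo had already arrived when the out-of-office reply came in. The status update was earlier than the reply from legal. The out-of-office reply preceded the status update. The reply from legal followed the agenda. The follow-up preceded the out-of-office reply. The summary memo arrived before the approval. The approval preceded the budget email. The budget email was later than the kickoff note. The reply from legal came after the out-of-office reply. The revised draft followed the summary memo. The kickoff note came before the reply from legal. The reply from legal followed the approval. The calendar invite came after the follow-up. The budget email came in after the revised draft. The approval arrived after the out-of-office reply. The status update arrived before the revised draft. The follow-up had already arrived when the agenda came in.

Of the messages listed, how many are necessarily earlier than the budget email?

7

Directly stated before the budget email: the approval, the kickoff note, and the revised draft.
The follow-up reaches the budget email via the follow-up → the out-of-office reply → the approval → the budget email.
The out-of-office reply reaches the budget email via the out-of-office reply → the approval → the budget email.
The status update reaches the budget email via the status update → the revised draft → the budget email.
Likewise the summary memo reaches the budget email by chaining the stated constraints.
No chain forces the reply from legal (or any of the others) ahead of the budget email.
That's the approval, the follow-up, the kickoff note, the out-of-office reply, the revised draft, the status update, and the summary memo — 7 in all.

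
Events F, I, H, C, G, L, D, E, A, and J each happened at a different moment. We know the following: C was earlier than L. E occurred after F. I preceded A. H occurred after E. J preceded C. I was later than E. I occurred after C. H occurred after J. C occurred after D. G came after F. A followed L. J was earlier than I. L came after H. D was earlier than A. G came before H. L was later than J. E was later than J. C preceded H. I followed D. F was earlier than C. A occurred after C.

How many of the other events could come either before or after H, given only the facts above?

Forced before H: C, D, E, F, G, and J; forced after H: A and L.
That leaves I with no forced order relative to H — 1.

1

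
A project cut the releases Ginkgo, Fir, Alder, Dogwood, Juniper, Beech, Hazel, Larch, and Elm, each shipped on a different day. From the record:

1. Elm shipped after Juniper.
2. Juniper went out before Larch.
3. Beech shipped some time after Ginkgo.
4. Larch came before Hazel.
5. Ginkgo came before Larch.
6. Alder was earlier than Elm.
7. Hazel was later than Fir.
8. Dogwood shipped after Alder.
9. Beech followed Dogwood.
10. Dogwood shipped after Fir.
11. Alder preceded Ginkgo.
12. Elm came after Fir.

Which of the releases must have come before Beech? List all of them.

Directly stated before Beech: Dogwood and Ginkgo.
Alder reaches Beech via Alder → Ginkgo → Beech.
Fir reaches Beech via Fir → Dogwood → Beech.

Alder, Dogwood, Fir, Ginkgo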